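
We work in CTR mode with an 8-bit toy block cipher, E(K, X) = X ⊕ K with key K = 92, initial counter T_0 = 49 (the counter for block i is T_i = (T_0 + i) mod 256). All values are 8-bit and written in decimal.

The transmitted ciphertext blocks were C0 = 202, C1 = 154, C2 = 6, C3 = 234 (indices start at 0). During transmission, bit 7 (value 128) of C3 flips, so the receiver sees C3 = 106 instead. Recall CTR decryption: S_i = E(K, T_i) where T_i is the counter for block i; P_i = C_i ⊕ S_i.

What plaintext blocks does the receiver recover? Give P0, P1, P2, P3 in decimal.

P0 = 167, P1 = 244, P2 = 105, P3 = 2

Only C3 changed, to 106. In CTR, a change in C_i flips the same bit in P_i only; the keystream is unaffected. Decrypting the received ciphertext:
P0: T = 49, S = E(K, T) = 109; 202 ⊕ 109 = 167.
P1: T = 50, S = E(K, T) = 110; 154 ⊕ 110 = 244.
P2: T = 51, S = E(K, T) = 111; 6 ⊕ 111 = 105.
P3: T = 52, S = E(K, T) = 104; 106 ⊕ 104 = 2.
Blocks that differ from the original plaintext: P3.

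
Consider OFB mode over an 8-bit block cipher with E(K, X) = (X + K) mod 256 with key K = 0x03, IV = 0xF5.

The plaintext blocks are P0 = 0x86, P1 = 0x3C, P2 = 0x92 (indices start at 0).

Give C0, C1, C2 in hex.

C0 = 0x7E, C1 = 0xC7, C2 = 0x6C

OFB encryption: S_i = E(K, S_{i−1}) with S_{−1} = IV; C_i = P_i ⊕ S_i.
C0: S = E(K, 0xF5) = 0xF8; 0x86 ⊕ 0xF8 = 0x7E.
C1: S = E(K, 0xF8) = 0xFB; 0x3C ⊕ 0xFB = 0xC7.
C2: S = E(K, 0xFB) = 0xFE; 0x92 ⊕ 0xFE = 0x6C.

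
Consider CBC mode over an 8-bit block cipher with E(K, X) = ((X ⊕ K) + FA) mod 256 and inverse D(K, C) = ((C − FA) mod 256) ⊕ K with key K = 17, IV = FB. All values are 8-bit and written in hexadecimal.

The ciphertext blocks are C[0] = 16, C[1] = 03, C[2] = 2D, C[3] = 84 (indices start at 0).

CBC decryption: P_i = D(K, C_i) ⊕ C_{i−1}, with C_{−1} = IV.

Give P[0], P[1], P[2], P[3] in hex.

P[0]: D(K, 16) = 0B; 0B ⊕ FB = F0.
P[1]: D(K, 03) = 1E; 1E ⊕ 16 = 08.
P[2]: D(K, 2D) = 24; 24 ⊕ 03 = 27.
P[3]: D(K, 84) = 9D; 9D ⊕ 2D = B0.

P[0] = F0, P[1] = 08, P[2] = 27, P[3] = B0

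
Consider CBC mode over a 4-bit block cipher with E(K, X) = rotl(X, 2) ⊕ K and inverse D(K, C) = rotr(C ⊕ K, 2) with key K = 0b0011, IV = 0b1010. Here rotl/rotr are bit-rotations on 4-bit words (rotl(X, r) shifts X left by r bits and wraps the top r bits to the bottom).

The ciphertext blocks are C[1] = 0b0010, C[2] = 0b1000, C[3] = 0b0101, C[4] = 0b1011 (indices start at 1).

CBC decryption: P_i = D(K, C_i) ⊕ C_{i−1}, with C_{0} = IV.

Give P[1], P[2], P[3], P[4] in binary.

P[1]: D(K, 0b0010) = 0b0100; 0b0100 ⊕ 0b1010 = 0b1110.
P[2]: D(K, 0b1000) = 0b1110; 0b1110 ⊕ 0b0010 = 0b1100.
P[3]: D(K, 0b0101) = 0b1001; 0b1001 ⊕ 0b1000 = 0b0001.
P[4]: D(K, 0b1011) = 0b0010; 0b0010 ⊕ 0b0101 = 0b0111.

P[1] = 0b1110, P[2] = 0b1100, P[3] = 0b0001, P[4] = 0b0111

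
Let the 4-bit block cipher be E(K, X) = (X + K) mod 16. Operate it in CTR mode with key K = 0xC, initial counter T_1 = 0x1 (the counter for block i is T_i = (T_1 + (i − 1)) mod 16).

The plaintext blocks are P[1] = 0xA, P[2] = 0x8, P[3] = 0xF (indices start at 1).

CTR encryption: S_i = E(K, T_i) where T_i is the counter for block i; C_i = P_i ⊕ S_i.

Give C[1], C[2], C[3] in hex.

C[1] = 0x7, C[2] = 0x6, C[3] = 0x0

C[1]: T = 0x1, S = E(K, T) = 0xD; 0xA ⊕ 0xD = 0x7.
C[2]: T = 0x2, S = E(K, T) = 0xE; 0x8 ⊕ 0xE = 0x6.
C[3]: T = 0x3, S = E(K, T) = 0xF; 0xF ⊕ 0xF = 0x0.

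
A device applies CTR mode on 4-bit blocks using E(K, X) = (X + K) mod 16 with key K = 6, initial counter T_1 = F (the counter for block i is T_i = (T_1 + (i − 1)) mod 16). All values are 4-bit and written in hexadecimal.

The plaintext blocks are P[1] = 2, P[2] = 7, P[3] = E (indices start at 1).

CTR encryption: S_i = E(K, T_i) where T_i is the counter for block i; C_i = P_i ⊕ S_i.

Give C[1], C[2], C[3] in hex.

C[1]: T = F, S = E(K, T) = 5; 2 ⊕ 5 = 7.
C[2]: T = 0, S = E(K, T) = 6; 7 ⊕ 6 = 1.
C[3]: T = 1, S = E(K, T) = 7; E ⊕ 7 = 9.

C[1] = 7, C[2] = 1, C[3] = 9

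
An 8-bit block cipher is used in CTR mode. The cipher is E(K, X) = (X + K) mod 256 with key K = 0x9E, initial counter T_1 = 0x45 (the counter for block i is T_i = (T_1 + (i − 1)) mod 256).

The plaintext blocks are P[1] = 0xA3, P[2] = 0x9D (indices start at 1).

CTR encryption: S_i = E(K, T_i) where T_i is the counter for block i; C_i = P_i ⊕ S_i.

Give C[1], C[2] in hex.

C[1] = 0x40, C[2] = 0x79

C[1]: T = 0x45, S = E(K, T) = 0xE3; 0xA3 ⊕ 0xE3 = 0x40.
C[2]: T = 0x46, S = E(K, T) = 0xE4; 0x9D ⊕ 0xE4 = 0x79.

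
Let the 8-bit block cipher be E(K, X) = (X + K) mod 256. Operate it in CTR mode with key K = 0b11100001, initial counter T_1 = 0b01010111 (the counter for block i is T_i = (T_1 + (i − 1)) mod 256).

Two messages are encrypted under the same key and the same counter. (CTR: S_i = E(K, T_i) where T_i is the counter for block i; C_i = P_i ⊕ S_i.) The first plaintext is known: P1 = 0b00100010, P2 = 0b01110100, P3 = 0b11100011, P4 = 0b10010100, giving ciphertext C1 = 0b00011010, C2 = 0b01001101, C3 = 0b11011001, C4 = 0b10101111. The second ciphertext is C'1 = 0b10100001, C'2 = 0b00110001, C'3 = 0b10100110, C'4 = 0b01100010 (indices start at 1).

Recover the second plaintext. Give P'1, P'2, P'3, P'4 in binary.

P'1 = 0b10011001, P'2 = 0b00001000, P'3 = 0b10011100, P'4 = 0b01011001

In CTR with a reused counter, both messages share the same keystream S_i, so C_i ⊕ C'_i = P_i ⊕ P'_i and thus P'_i = P_i ⊕ C_i ⊕ C'_i.
P'1: 0b00100010 ⊕ 0b00011010 ⊕ 0b10100001 = 0b10011001.
P'2: 0b01110100 ⊕ 0b01001101 ⊕ 0b00110001 = 0b00001000.
P'3: 0b11100011 ⊕ 0b11011001 ⊕ 0b10100110 = 0b10011100.
P'4: 0b10010100 ⊕ 0b10101111 ⊕ 0b01100010 = 0b01011001.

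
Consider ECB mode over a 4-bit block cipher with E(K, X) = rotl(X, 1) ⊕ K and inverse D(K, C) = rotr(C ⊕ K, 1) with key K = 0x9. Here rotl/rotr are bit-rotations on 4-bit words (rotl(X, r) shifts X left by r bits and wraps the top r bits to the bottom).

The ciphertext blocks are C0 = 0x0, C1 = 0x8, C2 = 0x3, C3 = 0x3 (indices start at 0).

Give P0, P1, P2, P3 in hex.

ECB decryption: P_i = D(K, C_i).
P0: D(K, 0x0) = 0xC.
P1: D(K, 0x8) = 0x8.
P2: D(K, 0x3) = 0x5.
P3: D(K, 0x3) = 0x5.

P0 = 0xC, P1 = 0x8, P2 = 0x5, P3 = 0x5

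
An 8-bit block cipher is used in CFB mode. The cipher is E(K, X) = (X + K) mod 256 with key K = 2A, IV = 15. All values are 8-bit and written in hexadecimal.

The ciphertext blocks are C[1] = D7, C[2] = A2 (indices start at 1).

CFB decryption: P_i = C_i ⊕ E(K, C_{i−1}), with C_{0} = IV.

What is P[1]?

P[1] = E8

P[1]: E(K, 15) = 3F; D7 ⊕ 3F = E8.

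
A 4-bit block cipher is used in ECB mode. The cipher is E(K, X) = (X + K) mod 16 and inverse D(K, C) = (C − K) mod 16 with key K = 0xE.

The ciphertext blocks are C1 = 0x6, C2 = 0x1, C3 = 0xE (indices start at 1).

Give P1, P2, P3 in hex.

P1 = 0x8, P2 = 0x3, P3 = 0x0

ECB decryption: P_i = D(K, C_i).
P1: D(K, 0x6) = 0x8.
P2: D(K, 0x1) = 0x3.
P3: D(K, 0xE) = 0x0.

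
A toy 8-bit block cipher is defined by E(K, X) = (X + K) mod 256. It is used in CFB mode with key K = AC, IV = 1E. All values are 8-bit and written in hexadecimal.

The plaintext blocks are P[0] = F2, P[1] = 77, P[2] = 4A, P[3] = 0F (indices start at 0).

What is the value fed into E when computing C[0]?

CFB encryption: C_i = P_i ⊕ E(K, C_{i−1}), with C_{−1} = IV.
C[0]: E(K, 1E) = CA; F2 ⊕ CA = 38.
So the input to E for block [0] is 1E.

1E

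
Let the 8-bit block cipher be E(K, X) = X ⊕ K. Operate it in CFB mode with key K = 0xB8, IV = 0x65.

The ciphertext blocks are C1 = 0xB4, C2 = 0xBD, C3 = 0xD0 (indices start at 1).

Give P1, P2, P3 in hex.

P1 = 0x69, P2 = 0xB1, P3 = 0xD5

CFB decryption: P_i = C_i ⊕ E(K, C_{i−1}), with C_{0} = IV.
P1: E(K, 0x65) = 0xDD; 0xB4 ⊕ 0xDD = 0x69.
P2: E(K, 0xB4) = 0x0C; 0xBD ⊕ 0x0C = 0xB1.
P3: E(K, 0xBD) = 0x05; 0xD0 ⊕ 0x05 = 0xD5.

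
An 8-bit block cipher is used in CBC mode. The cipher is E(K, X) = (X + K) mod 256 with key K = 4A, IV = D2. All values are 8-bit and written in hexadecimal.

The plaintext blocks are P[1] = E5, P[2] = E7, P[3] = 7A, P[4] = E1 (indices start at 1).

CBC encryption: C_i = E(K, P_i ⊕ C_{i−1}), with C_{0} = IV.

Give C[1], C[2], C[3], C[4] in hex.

C[1]: P[1] ⊕ D2 = 37; E(K, 37) = 81.
C[2]: P[2] ⊕ 81 = 66; E(K, 66) = B0.
C[3]: P[3] ⊕ B0 = CA; E(K, CA) = 14.
C[4]: P[4] ⊕ 14 = F5; E(K, F5) = 3F.

C[1] = 81, C[2] = B0, C[3] = 14, C[4] = 3F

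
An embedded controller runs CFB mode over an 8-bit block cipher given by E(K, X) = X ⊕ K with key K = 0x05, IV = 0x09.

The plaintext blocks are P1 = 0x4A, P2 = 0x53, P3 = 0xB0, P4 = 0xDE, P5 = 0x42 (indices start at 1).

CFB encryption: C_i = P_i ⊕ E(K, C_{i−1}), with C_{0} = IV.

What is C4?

C1: E(K, 0x09) = 0x0C; 0x4A ⊕ 0x0C = 0x46.
C2: E(K, 0x46) = 0x43; 0x53 ⊕ 0x43 = 0x10.
C3: E(K, 0x10) = 0x15; 0xB0 ⊕ 0x15 = 0xA5.
C4: E(K, 0xA5) = 0xA0; 0xDE ⊕ 0xA0 = 0x7E.

C4 = 0x7E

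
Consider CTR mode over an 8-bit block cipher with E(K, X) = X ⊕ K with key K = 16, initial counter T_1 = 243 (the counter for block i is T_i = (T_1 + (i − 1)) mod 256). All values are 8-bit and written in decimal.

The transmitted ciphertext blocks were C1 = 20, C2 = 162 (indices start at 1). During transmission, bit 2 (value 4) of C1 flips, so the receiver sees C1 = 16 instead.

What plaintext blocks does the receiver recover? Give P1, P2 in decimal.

P1 = 243, P2 = 70

CTR decryption: S_i = E(K, T_i) where T_i is the counter for block i; P_i = C_i ⊕ S_i.
Only C1 changed, to 16. In CTR, a change in C_i flips the same bit in P_i only; the keystream is unaffected. Decrypting the received ciphertext:
P1: T = 243, S = E(K, T) = 227; 16 ⊕ 227 = 243.
P2: T = 244, S = E(K, T) = 228; 162 ⊕ 228 = 70.
Blocks that differ from the original plaintext: P1.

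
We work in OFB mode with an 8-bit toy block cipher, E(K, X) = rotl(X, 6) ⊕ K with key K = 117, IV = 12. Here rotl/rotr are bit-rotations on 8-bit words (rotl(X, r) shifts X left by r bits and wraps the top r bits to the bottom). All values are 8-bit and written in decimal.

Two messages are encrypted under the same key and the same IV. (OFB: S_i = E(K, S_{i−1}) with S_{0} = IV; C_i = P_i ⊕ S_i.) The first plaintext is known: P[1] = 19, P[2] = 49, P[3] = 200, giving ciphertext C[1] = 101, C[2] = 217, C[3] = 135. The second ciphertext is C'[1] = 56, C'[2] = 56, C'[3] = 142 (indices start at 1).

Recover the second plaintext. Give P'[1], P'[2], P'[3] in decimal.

P'[1] = 78, P'[2] = 208, P'[3] = 193

In OFB with a reused IV, both messages share the same keystream S_i, so C_i ⊕ C'_i = P_i ⊕ P'_i and thus P'_i = P_i ⊕ C_i ⊕ C'_i.
P'[1]: 19 ⊕ 101 ⊕ 56 = 78.
P'[2]: 49 ⊕ 217 ⊕ 56 = 208.
P'[3]: 200 ⊕ 135 ⊕ 142 = 193.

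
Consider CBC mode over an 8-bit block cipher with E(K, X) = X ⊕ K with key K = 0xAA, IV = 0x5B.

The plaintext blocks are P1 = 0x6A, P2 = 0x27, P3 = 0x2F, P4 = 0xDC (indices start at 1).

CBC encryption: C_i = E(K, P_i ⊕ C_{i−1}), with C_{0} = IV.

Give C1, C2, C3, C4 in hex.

C1: P1 ⊕ 0x5B = 0x31; E(K, 0x31) = 0x9B.
C2: P2 ⊕ 0x9B = 0xBC; E(K, 0xBC) = 0x16.
C3: P3 ⊕ 0x16 = 0x39; E(K, 0x39) = 0x93.
C4: P4 ⊕ 0x93 = 0x4F; E(K, 0x4F) = 0xE5.

C1 = 0x9B, C2 = 0x16, C3 = 0x93, C4 = 0xE5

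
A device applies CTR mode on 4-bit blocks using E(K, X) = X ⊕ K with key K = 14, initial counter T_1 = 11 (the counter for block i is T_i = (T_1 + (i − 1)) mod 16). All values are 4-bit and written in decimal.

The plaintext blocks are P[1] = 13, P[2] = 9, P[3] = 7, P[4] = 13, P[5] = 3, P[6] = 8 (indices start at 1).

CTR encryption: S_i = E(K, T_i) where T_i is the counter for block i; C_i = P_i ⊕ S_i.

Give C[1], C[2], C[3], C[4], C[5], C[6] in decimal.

C[1]: T = 11, S = E(K, T) = 5; 13 ⊕ 5 = 8.
C[2]: T = 12, S = E(K, T) = 2; 9 ⊕ 2 = 11.
C[3]: T = 13, S = E(K, T) = 3; 7 ⊕ 3 = 4.
C[4]: T = 14, S = E(K, T) = 0; 13 ⊕ 0 = 13.
C[5]: T = 15, S = E(K, T) = 1; 3 ⊕ 1 = 2.
C[6]: T = 0, S = E(K, T) = 14; 8 ⊕ 14 = 6.

C[1] = 8, C[2] = 11, C[3] = 4, C[4] = 13, C[5] = 2, C[6] = 6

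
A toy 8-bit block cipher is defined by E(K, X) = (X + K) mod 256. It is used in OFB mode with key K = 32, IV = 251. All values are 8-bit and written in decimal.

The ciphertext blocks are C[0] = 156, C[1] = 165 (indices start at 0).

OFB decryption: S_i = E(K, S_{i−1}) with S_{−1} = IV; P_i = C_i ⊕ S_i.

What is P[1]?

P[0]: S = E(K, 251) = 27; 156 ⊕ 27 = 135.
P[1]: S = E(K, 27) = 59; 165 ⊕ 59 = 158.

P[1] = 158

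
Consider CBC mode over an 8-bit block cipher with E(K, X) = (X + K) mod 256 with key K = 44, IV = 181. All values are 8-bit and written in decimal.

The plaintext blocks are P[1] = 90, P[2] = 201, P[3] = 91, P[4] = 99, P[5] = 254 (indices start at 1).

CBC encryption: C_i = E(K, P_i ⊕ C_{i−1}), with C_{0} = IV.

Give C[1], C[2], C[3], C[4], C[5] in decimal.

C[1] = 27, C[2] = 254, C[3] = 209, C[4] = 222, C[5] = 76

C[1]: P[1] ⊕ 181 = 239; E(K, 239) = 27.
C[2]: P[2] ⊕ 27 = 210; E(K, 210) = 254.
C[3]: P[3] ⊕ 254 = 165; E(K, 165) = 209.
C[4]: P[4] ⊕ 209 = 178; E(K, 178) = 222.
C[5]: P[5] ⊕ 222 = 32; E(K, 32) = 76.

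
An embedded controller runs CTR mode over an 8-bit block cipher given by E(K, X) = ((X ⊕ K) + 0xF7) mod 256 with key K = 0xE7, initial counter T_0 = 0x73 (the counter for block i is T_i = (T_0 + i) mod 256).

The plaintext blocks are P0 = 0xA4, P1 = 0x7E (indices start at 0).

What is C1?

C1 = 0xF4

CTR encryption: S_i = E(K, T_i) where T_i is the counter for block i; C_i = P_i ⊕ S_i.
C0: T = 0x73, S = E(K, T) = 0x8B; 0xA4 ⊕ 0x8B = 0x2F.
C1: T = 0x74, S = E(K, T) = 0x8A; 0x7E ⊕ 0x8A = 0xF4.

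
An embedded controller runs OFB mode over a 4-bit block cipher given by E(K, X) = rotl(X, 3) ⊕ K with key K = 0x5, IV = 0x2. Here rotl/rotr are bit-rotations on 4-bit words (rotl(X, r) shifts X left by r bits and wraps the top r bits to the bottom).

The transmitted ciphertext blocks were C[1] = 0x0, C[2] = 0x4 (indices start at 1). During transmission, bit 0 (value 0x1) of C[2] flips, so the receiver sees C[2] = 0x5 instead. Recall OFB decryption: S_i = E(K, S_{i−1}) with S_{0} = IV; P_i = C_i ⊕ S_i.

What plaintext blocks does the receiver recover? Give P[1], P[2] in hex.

Only C[2] changed, to 0x5. In OFB, a change in C_i flips the same bit in P_i only; the keystream is unaffected. Decrypting the received ciphertext:
P[1]: S = E(K, 0x2) = 0x4; 0x0 ⊕ 0x4 = 0x4.
P[2]: S = E(K, 0x4) = 0x7; 0x5 ⊕ 0x7 = 0x2.
Blocks that differ from the original plaintext: P[2].

P[1] = 0x4, P[2] = 0x2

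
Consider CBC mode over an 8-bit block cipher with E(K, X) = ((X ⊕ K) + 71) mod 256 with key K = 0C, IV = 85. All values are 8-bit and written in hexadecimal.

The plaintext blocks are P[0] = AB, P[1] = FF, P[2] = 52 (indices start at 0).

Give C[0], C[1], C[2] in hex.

C[0] = 93, C[1] = D1, C[2] = 00

CBC encryption: C_i = E(K, P_i ⊕ C_{i−1}), with C_{−1} = IV.
C[0]: P[0] ⊕ 85 = 2E; E(K, 2E) = 93.
C[1]: P[1] ⊕ 93 = 6C; E(K, 6C) = D1.
C[2]: P[2] ⊕ D1 = 83; E(K, 83) = 00.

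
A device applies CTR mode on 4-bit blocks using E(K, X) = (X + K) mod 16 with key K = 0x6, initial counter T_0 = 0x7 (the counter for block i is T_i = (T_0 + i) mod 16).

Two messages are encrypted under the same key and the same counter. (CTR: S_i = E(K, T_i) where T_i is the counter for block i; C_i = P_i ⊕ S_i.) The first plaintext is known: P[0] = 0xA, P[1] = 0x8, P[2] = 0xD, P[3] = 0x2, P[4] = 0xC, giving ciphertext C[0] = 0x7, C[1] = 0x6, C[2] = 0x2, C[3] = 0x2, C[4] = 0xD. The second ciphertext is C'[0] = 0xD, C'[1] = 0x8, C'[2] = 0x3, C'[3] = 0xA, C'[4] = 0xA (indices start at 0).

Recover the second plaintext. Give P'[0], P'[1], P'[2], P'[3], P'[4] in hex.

P'[0] = 0x0, P'[1] = 0x6, P'[2] = 0xC, P'[3] = 0xA, P'[4] = 0xB

In CTR with a reused counter, both messages share the same keystream S_i, so C_i ⊕ C'_i = P_i ⊕ P'_i and thus P'_i = P_i ⊕ C_i ⊕ C'_i.
P'[0]: 0xA ⊕ 0x7 ⊕ 0xD = 0x0.
P'[1]: 0x8 ⊕ 0x6 ⊕ 0x8 = 0x6.
P'[2]: 0xD ⊕ 0x2 ⊕ 0x3 = 0xC.
P'[3]: 0x2 ⊕ 0x2 ⊕ 0xA = 0xA.
P'[4]: 0xC ⊕ 0xD ⊕ 0xA = 0xB.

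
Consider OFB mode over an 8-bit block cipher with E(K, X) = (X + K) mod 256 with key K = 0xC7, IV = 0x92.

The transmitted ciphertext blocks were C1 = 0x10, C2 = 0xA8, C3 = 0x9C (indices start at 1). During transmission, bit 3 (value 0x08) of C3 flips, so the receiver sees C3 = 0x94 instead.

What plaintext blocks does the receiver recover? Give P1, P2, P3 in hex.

P1 = 0x49, P2 = 0x88, P3 = 0x73

OFB decryption: S_i = E(K, S_{i−1}) with S_{0} = IV; P_i = C_i ⊕ S_i.
Only C3 changed, to 0x94. In OFB, a change in C_i flips the same bit in P_i only; the keystream is unaffected. Decrypting the received ciphertext:
P1: S = E(K, 0x92) = 0x59; 0x10 ⊕ 0x59 = 0x49.
P2: S = E(K, 0x59) = 0x20; 0xA8 ⊕ 0x20 = 0x88.
P3: S = E(K, 0x20) = 0xE7; 0x94 ⊕ 0xE7 = 0x73.
Blocks that differ from the original plaintext: P3.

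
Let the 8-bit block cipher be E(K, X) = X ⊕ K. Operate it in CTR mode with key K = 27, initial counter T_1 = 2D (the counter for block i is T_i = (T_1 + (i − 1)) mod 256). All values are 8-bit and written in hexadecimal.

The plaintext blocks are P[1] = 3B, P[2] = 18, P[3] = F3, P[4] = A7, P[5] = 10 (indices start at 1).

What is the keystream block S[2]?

CTR encryption: S_i = E(K, T_i) where T_i is the counter for block i; C_i = P_i ⊕ S_i.
C[1]: T = 2D, S = E(K, T) = 0A; 3B ⊕ 0A = 31.
C[2]: T = 2E, S = E(K, T) = 09; 18 ⊕ 09 = 11.
So S[2] = 09.

09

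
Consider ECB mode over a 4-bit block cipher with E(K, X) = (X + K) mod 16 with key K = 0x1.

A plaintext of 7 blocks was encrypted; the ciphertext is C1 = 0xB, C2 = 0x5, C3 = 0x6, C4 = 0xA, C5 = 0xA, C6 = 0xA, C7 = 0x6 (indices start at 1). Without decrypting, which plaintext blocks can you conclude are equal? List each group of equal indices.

ECB encrypts each block independently with the same key, so equal ciphertext blocks imply equal plaintext blocks.
C3 = C7 = 0x6, so P3 = P7.
C4 = C5 = C6 = 0xA, so P4 = P5 = P6.

P3 = P7; P4 = P5 = P6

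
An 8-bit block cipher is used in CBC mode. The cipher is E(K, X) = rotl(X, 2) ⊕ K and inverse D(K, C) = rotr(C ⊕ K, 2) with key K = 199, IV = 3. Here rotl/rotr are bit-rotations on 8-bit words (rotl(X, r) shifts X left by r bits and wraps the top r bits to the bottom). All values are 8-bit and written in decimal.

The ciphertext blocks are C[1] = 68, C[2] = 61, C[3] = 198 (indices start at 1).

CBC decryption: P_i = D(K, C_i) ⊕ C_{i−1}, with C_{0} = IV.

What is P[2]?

P[2]: D(K, 61) = 190; 190 ⊕ 68 = 250.

P[2] = 250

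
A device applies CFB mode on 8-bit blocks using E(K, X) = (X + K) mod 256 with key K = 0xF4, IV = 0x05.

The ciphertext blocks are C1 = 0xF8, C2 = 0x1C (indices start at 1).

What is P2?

P2 = 0xF0

CFB decryption: P_i = C_i ⊕ E(K, C_{i−1}), with C_{0} = IV.
P2: E(K, 0xF8) = 0xEC; 0x1C ⊕ 0xEC = 0xF0.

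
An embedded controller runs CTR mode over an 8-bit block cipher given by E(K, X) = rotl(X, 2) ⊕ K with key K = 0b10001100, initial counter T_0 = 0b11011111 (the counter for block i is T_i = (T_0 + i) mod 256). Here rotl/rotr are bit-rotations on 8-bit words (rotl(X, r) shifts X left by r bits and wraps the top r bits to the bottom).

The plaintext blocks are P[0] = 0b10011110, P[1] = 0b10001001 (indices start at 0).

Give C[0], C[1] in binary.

CTR encryption: S_i = E(K, T_i) where T_i is the counter for block i; C_i = P_i ⊕ S_i.
C[0]: T = 0b11011111, S = E(K, T) = 0b11110011; 0b10011110 ⊕ 0b11110011 = 0b01101101.
C[1]: T = 0b11100000, S = E(K, T) = 0b00001111; 0b10001001 ⊕ 0b00001111 = 0b10000110.

C[0] = 0b01101101, C[1] = 0b10000110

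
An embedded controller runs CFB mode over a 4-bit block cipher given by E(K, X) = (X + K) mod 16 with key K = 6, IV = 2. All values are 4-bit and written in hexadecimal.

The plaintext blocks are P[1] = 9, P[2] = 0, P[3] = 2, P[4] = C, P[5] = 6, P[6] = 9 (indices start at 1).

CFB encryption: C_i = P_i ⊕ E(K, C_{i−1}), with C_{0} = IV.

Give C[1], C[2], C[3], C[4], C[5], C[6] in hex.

C[1]: E(K, 2) = 8; 9 ⊕ 8 = 1.
C[2]: E(K, 1) = 7; 0 ⊕ 7 = 7.
C[3]: E(K, 7) = D; 2 ⊕ D = F.
C[4]: E(K, F) = 5; C ⊕ 5 = 9.
C[5]: E(K, 9) = F; 6 ⊕ F = 9.
C[6]: E(K, 9) = F; 9 ⊕ F = 6.

C[1] = 1, C[2] = 7, C[3] = F, C[4] = 9, C[5] = 9, C[6] = 6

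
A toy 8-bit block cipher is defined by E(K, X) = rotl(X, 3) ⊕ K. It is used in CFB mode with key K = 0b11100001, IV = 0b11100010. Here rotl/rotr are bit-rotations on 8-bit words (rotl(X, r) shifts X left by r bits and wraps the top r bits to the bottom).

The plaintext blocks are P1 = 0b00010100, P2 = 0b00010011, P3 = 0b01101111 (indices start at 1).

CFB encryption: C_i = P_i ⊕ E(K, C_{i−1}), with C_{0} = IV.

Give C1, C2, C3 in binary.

C1 = 0b11100010, C2 = 0b11100101, C3 = 0b10100001

C1: E(K, 0b11100010) = 0b11110110; 0b00010100 ⊕ 0b11110110 = 0b11100010.
C2: E(K, 0b11100010) = 0b11110110; 0b00010011 ⊕ 0b11110110 = 0b11100101.
C3: E(K, 0b11100101) = 0b11001110; 0b01101111 ⊕ 0b11001110 = 0b10100001.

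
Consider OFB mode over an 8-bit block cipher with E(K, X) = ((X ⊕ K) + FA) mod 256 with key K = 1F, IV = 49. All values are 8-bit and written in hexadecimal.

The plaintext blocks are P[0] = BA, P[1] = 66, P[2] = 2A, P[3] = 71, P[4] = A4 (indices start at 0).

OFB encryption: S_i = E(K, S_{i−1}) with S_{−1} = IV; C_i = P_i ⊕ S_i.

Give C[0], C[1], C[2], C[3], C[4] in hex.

C[0] = EA, C[1] = 2F, C[2] = 7A, C[3] = 38, C[4] = F4

C[0]: S = E(K, 49) = 50; BA ⊕ 50 = EA.
C[1]: S = E(K, 50) = 49; 66 ⊕ 49 = 2F.
C[2]: S = E(K, 49) = 50; 2A ⊕ 50 = 7A.
C[3]: S = E(K, 50) = 49; 71 ⊕ 49 = 38.
C[4]: S = E(K, 49) = 50; A4 ⊕ 50 = F4.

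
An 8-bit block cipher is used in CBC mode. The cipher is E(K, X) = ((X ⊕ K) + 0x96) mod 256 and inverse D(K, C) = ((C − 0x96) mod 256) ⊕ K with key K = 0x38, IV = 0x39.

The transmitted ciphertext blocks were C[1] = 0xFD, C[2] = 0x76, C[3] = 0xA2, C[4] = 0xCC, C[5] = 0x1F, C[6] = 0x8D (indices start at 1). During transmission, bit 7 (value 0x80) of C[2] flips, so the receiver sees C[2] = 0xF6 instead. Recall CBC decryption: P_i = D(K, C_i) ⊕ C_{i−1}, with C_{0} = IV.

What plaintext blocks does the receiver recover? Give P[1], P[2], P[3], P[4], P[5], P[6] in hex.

P[1] = 0x66, P[2] = 0xA5, P[3] = 0xC2, P[4] = 0xAC, P[5] = 0x7D, P[6] = 0xD0

Only C[2] changed, to 0xF6. In CBC, a change in C_i garbles P_i and flips the same bit in P_{i+1}. Decrypting the received ciphertext:
P[1]: D(K, 0xFD) = 0x5F; 0x5F ⊕ 0x39 = 0x66.
P[2]: D(K, 0xF6) = 0x58; 0x58 ⊕ 0xFD = 0xA5.
P[3]: D(K, 0xA2) = 0x34; 0x34 ⊕ 0xF6 = 0xC2.
P[4]: D(K, 0xCC) = 0x0E; 0x0E ⊕ 0xA2 = 0xAC.
P[5]: D(K, 0x1F) = 0xB1; 0xB1 ⊕ 0xCC = 0x7D.
P[6]: D(K, 0x8D) = 0xCF; 0xCF ⊕ 0x1F = 0xD0.
Blocks that differ from the original plaintext: P[2], P[3].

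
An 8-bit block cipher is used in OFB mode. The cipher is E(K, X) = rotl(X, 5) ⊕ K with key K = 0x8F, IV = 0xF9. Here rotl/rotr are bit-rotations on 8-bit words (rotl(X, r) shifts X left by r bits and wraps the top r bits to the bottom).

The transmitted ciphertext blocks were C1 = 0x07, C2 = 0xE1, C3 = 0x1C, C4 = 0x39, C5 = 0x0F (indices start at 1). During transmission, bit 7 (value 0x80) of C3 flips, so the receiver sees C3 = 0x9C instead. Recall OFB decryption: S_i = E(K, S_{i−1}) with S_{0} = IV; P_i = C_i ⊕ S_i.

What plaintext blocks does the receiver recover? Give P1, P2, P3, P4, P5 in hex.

P1 = 0xB7, P2 = 0x78, P3 = 0x20, P4 = 0x21, P5 = 0x83

Only C3 changed, to 0x9C. In OFB, a change in C_i flips the same bit in P_i only; the keystream is unaffected. Decrypting the received ciphertext:
P1: S = E(K, 0xF9) = 0xB0; 0x07 ⊕ 0xB0 = 0xB7.
P2: S = E(K, 0xB0) = 0x99; 0xE1 ⊕ 0x99 = 0x78.
P3: S = E(K, 0x99) = 0xBC; 0x9C ⊕ 0xBC = 0x20.
P4: S = E(K, 0xBC) = 0x18; 0x39 ⊕ 0x18 = 0x21.
P5: S = E(K, 0x18) = 0x8C; 0x0F ⊕ 0x8C = 0x83.
Blocks that differ from the original plaintext: P3.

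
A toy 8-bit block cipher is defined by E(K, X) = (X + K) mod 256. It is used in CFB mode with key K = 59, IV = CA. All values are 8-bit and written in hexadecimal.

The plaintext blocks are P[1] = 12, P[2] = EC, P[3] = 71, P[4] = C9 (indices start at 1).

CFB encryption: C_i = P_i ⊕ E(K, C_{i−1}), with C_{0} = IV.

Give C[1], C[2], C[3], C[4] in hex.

C[1] = 31, C[2] = 66, C[3] = CE, C[4] = EE

C[1]: E(K, CA) = 23; 12 ⊕ 23 = 31.
C[2]: E(K, 31) = 8A; EC ⊕ 8A = 66.
C[3]: E(K, 66) = BF; 71 ⊕ BF = CE.
C[4]: E(K, CE) = 27; C9 ⊕ 27 = EE.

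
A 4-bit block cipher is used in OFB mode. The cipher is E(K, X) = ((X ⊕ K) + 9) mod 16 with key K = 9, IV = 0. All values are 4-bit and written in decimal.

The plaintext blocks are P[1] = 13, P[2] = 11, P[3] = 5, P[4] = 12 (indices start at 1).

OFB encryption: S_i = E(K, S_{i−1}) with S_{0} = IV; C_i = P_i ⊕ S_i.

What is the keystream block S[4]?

8

C[1]: S = E(K, 0) = 2; 13 ⊕ 2 = 15.
C[2]: S = E(K, 2) = 4; 11 ⊕ 4 = 15.
C[3]: S = E(K, 4) = 6; 5 ⊕ 6 = 3.
C[4]: S = E(K, 6) = 8; 12 ⊕ 8 = 4.
So S[4] = 8.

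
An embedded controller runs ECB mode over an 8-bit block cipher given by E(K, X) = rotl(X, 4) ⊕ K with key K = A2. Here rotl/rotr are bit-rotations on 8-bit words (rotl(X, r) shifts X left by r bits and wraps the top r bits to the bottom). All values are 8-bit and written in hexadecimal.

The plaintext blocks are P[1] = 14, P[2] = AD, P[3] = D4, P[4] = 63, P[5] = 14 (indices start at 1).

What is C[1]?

ECB encryption: C_i = E(K, P_i).
C[1]: E(K, 14) = E3.

C[1] = E3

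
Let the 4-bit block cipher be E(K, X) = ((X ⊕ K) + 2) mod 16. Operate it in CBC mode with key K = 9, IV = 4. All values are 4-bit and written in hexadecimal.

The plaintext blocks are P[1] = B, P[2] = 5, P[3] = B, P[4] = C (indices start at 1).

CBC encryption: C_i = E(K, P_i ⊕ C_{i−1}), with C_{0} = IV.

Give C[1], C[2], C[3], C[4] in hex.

C[1]: P[1] ⊕ 4 = F; E(K, F) = 8.
C[2]: P[2] ⊕ 8 = D; E(K, D) = 6.
C[3]: P[3] ⊕ 6 = D; E(K, D) = 6.
C[4]: P[4] ⊕ 6 = A; E(K, A) = 5.

C[1] = 8, C[2] = 6, C[3] = 6, C[4] = 5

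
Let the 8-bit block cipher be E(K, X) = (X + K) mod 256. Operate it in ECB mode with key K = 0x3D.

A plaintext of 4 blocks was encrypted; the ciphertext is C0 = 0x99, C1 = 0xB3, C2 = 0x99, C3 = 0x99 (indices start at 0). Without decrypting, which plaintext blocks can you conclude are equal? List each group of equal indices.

P0 = P2 = P3

ECB encrypts each block independently with the same key, so equal ciphertext blocks imply equal plaintext blocks.
C0 = C2 = C3 = 0x99, so P0 = P2 = P3.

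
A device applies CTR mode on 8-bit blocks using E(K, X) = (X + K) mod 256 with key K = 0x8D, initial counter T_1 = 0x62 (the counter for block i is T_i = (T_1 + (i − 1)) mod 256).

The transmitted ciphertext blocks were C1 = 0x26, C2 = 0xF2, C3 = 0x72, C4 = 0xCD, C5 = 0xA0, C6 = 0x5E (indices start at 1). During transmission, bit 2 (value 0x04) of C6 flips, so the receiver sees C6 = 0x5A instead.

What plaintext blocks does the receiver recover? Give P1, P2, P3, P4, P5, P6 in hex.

CTR decryption: S_i = E(K, T_i) where T_i is the counter for block i; P_i = C_i ⊕ S_i.
Only C6 changed, to 0x5A. In CTR, a change in C_i flips the same bit in P_i only; the keystream is unaffected. Decrypting the received ciphertext:
P1: T = 0x62, S = E(K, T) = 0xEF; 0x26 ⊕ 0xEF = 0xC9.
P2: T = 0x63, S = E(K, T) = 0xF0; 0xF2 ⊕ 0xF0 = 0x02.
P3: T = 0x64, S = E(K, T) = 0xF1; 0x72 ⊕ 0xF1 = 0x83.
P4: T = 0x65, S = E(K, T) = 0xF2; 0xCD ⊕ 0xF2 = 0x3F.
P5: T = 0x66, S = E(K, T) = 0xF3; 0xA0 ⊕ 0xF3 = 0x53.
P6: T = 0x67, S = E(K, T) = 0xF4; 0x5A ⊕ 0xF4 = 0xAE.
Blocks that differ from the original plaintext: P6.

P1 = 0xC9, P2 = 0x02, P3 = 0x83, P4 = 0x3F, P5 = 0x53, P6 = 0xAE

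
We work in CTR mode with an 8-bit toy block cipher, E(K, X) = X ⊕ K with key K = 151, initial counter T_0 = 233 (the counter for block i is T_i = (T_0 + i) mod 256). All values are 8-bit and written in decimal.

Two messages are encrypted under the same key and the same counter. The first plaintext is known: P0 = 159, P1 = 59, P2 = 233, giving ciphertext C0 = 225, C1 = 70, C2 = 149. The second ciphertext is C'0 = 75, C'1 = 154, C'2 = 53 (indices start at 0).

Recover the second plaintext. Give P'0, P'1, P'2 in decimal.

P'0 = 53, P'1 = 231, P'2 = 73

In CTR with a reused counter, both messages share the same keystream S_i, so C_i ⊕ C'_i = P_i ⊕ P'_i and thus P'_i = P_i ⊕ C_i ⊕ C'_i.
P'0: 159 ⊕ 225 ⊕ 75 = 53.
P'1: 59 ⊕ 70 ⊕ 154 = 231.
P'2: 233 ⊕ 149 ⊕ 53 = 73.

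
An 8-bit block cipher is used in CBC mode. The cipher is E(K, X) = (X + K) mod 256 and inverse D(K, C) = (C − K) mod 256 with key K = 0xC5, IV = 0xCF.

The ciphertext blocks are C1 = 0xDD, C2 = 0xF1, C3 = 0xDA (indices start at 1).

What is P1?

P1 = 0xD7

CBC decryption: P_i = D(K, C_i) ⊕ C_{i−1}, with C_{0} = IV.
P1: D(K, 0xDD) = 0x18; 0x18 ⊕ 0xCF = 0xD7.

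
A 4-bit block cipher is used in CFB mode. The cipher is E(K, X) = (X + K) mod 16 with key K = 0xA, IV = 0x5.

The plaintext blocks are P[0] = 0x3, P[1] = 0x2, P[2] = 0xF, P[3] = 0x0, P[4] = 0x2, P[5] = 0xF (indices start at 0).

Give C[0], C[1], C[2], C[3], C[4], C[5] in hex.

CFB encryption: C_i = P_i ⊕ E(K, C_{i−1}), with C_{−1} = IV.
C[0]: E(K, 0x5) = 0xF; 0x3 ⊕ 0xF = 0xC.
C[1]: E(K, 0xC) = 0x6; 0x2 ⊕ 0x6 = 0x4.
C[2]: E(K, 0x4) = 0xE; 0xF ⊕ 0xE = 0x1.
C[3]: E(K, 0x1) = 0xB; 0x0 ⊕ 0xB = 0xB.
C[4]: E(K, 0xB) = 0x5; 0x2 ⊕ 0x5 = 0x7.
C[5]: E(K, 0x7) = 0x1; 0xF ⊕ 0x1 = 0xE.

C[0] = 0xC, C[1] = 0x4, C[2] = 0x1, C[3] = 0xB, C[4] = 0x7, C[5] = 0xE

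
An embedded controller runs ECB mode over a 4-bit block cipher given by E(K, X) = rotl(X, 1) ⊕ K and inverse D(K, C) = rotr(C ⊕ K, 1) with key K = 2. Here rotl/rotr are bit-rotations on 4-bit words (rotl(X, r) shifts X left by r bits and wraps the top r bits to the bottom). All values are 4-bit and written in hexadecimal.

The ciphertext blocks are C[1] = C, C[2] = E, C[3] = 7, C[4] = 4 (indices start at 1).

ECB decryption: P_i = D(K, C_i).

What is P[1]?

P[1]: D(K, C) = 7.

P[1] = 7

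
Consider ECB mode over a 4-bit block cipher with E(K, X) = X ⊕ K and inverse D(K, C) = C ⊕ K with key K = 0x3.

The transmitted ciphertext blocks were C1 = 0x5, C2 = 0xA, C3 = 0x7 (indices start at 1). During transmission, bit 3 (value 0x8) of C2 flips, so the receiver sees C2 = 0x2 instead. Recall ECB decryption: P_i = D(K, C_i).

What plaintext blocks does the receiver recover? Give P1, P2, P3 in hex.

P1 = 0x6, P2 = 0x1, P3 = 0x4

Only C2 changed, to 0x2. In ECB, a change in C_i affects only P_i. Decrypting the received ciphertext:
P1: D(K, 0x5) = 0x6.
P2: D(K, 0x2) = 0x1.
P3: D(K, 0x7) = 0x4.
Blocks that differ from the original plaintext: P2.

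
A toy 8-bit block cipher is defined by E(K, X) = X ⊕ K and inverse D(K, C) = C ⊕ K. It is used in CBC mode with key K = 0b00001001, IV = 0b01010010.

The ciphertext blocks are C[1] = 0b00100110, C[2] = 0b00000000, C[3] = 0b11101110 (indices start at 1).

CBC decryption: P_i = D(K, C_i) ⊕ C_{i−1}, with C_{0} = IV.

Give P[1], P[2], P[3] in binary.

P[1] = 0b01111101, P[2] = 0b00101111, P[3] = 0b11100111

P[1]: D(K, 0b00100110) = 0b00101111; 0b00101111 ⊕ 0b01010010 = 0b01111101.
P[2]: D(K, 0b00000000) = 0b00001001; 0b00001001 ⊕ 0b00100110 = 0b00101111.
P[3]: D(K, 0b11101110) = 0b11100111; 0b11100111 ⊕ 0b00000000 = 0b11100111.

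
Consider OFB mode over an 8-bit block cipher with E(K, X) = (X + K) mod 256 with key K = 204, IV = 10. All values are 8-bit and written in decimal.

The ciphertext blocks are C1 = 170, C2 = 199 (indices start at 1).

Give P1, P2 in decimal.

OFB decryption: S_i = E(K, S_{i−1}) with S_{0} = IV; P_i = C_i ⊕ S_i.
P1: S = E(K, 10) = 214; 170 ⊕ 214 = 124.
P2: S = E(K, 214) = 162; 199 ⊕ 162 = 101.

P1 = 124, P2 = 101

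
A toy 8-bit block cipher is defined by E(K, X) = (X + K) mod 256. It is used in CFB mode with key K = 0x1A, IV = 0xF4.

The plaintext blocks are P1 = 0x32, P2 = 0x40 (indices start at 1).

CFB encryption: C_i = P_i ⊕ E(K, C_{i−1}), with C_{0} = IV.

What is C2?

C1: E(K, 0xF4) = 0x0E; 0x32 ⊕ 0x0E = 0x3C.
C2: E(K, 0x3C) = 0x56; 0x40 ⊕ 0x56 = 0x16.

C2 = 0x16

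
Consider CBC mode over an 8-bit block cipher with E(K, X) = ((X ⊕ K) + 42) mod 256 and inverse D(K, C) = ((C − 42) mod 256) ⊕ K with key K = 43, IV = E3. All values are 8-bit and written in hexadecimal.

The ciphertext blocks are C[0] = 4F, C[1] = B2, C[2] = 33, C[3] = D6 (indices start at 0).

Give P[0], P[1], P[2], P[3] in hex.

P[0] = AD, P[1] = 7C, P[2] = 00, P[3] = E4

CBC decryption: P_i = D(K, C_i) ⊕ C_{i−1}, with C_{−1} = IV.
P[0]: D(K, 4F) = 4E; 4E ⊕ E3 = AD.
P[1]: D(K, B2) = 33; 33 ⊕ 4F = 7C.
P[2]: D(K, 33) = B2; B2 ⊕ B2 = 00.
P[3]: D(K, D6) = D7; D7 ⊕ 33 = E4.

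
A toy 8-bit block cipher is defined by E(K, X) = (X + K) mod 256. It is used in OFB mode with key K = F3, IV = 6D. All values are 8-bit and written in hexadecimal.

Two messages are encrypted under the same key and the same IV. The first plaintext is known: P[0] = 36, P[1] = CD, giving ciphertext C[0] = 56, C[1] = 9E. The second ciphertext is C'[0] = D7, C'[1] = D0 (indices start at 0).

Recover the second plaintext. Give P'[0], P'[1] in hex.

In OFB with a reused IV, both messages share the same keystream S_i, so C_i ⊕ C'_i = P_i ⊕ P'_i and thus P'_i = P_i ⊕ C_i ⊕ C'_i.
P'[0]: 36 ⊕ 56 ⊕ D7 = B7.
P'[1]: CD ⊕ 9E ⊕ D0 = 83.

P'[0] = B7, P'[1] = 83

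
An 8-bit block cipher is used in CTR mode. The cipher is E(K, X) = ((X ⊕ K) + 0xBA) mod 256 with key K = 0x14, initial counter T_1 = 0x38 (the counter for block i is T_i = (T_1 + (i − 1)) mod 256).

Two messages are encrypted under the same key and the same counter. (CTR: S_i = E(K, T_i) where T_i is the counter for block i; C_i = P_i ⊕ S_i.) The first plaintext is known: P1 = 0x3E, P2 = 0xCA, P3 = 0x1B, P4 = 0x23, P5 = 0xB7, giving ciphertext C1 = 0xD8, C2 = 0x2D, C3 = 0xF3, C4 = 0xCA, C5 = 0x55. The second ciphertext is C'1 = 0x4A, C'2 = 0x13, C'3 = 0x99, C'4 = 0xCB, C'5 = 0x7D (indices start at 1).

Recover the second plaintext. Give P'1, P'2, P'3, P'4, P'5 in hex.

In CTR with a reused counter, both messages share the same keystream S_i, so C_i ⊕ C'_i = P_i ⊕ P'_i and thus P'_i = P_i ⊕ C_i ⊕ C'_i.
P'1: 0x3E ⊕ 0xD8 ⊕ 0x4A = 0xAC.
P'2: 0xCA ⊕ 0x2D ⊕ 0x13 = 0xF4.
P'3: 0x1B ⊕ 0xF3 ⊕ 0x99 = 0x71.
P'4: 0x23 ⊕ 0xCA ⊕ 0xCB = 0x22.
P'5: 0xB7 ⊕ 0x55 ⊕ 0x7D = 0x9F.

P'1 = 0xAC, P'2 = 0xF4, P'3 = 0x71, P'4 = 0x22, P'5 = 0x9F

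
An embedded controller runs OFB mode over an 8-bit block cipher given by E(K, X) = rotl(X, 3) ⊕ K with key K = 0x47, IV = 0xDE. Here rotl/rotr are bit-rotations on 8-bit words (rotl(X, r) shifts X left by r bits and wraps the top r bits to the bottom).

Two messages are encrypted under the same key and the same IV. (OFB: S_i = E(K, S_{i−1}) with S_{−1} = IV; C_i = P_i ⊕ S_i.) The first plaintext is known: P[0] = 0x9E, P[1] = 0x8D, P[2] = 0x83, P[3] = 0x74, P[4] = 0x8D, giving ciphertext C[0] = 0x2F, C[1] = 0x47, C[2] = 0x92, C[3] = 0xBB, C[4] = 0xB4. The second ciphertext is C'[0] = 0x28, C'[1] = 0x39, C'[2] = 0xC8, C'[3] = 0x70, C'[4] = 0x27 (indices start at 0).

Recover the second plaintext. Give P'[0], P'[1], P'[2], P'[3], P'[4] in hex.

P'[0] = 0x99, P'[1] = 0xF3, P'[2] = 0xD9, P'[3] = 0xBF, P'[4] = 0x1E

In OFB with a reused IV, both messages share the same keystream S_i, so C_i ⊕ C'_i = P_i ⊕ P'_i and thus P'_i = P_i ⊕ C_i ⊕ C'_i.
P'[0]: 0x9E ⊕ 0x2F ⊕ 0x28 = 0x99.
P'[1]: 0x8D ⊕ 0x47 ⊕ 0x39 = 0xF3.
P'[2]: 0x83 ⊕ 0x92 ⊕ 0xC8 = 0xD9.
P'[3]: 0x74 ⊕ 0xBB ⊕ 0x70 = 0xBF.
P'[4]: 0x8D ⊕ 0xB4 ⊕ 0x27 = 0x1E.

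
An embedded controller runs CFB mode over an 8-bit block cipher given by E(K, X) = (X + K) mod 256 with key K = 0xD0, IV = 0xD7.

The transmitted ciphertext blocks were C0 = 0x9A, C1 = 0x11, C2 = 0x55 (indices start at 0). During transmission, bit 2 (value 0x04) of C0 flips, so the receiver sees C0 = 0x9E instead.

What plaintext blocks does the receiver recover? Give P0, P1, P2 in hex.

CFB decryption: P_i = C_i ⊕ E(K, C_{i−1}), with C_{−1} = IV.
Only C0 changed, to 0x9E. In CFB, a change in C_i flips the same bit in P_i and garbles P_{i+1}. Decrypting the received ciphertext:
P0: E(K, 0xD7) = 0xA7; 0x9E ⊕ 0xA7 = 0x39.
P1: E(K, 0x9E) = 0x6E; 0x11 ⊕ 0x6E = 0x7F.
P2: E(K, 0x11) = 0xE1; 0x55 ⊕ 0xE1 = 0xB4.
Blocks that differ from the original plaintext: P0, P1.

P0 = 0x39, P1 = 0x7F, P2 = 0xB4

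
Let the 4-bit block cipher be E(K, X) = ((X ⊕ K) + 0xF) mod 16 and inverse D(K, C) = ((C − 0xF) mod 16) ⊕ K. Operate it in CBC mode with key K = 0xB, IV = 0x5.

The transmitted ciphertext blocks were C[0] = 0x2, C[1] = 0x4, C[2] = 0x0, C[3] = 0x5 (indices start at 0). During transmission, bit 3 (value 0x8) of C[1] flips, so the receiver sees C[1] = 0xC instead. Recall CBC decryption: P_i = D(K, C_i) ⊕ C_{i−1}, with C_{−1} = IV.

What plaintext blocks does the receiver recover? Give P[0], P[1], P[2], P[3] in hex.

P[0] = 0xD, P[1] = 0x4, P[2] = 0x6, P[3] = 0xD

Only C[1] changed, to 0xC. In CBC, a change in C_i garbles P_i and flips the same bit in P_{i+1}. Decrypting the received ciphertext:
P[0]: D(K, 0x2) = 0x8; 0x8 ⊕ 0x5 = 0xD.
P[1]: D(K, 0xC) = 0x6; 0x6 ⊕ 0x2 = 0x4.
P[2]: D(K, 0x0) = 0xA; 0xA ⊕ 0xC = 0x6.
P[3]: D(K, 0x5) = 0xD; 0xD ⊕ 0x0 = 0xD.
Blocks that differ from the original plaintext: P[1], P[2].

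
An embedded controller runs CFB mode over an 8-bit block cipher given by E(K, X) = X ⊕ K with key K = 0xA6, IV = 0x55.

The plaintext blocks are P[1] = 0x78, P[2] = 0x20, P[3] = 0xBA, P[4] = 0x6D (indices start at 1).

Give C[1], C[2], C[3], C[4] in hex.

CFB encryption: C_i = P_i ⊕ E(K, C_{i−1}), with C_{0} = IV.
C[1]: E(K, 0x55) = 0xF3; 0x78 ⊕ 0xF3 = 0x8B.
C[2]: E(K, 0x8B) = 0x2D; 0x20 ⊕ 0x2D = 0x0D.
C[3]: E(K, 0x0D) = 0xAB; 0xBA ⊕ 0xAB = 0x11.
C[4]: E(K, 0x11) = 0xB7; 0x6D ⊕ 0xB7 = 0xDA.

C[1] = 0x8B, C[2] = 0x0D, C[3] = 0x11, C[4] = 0xDA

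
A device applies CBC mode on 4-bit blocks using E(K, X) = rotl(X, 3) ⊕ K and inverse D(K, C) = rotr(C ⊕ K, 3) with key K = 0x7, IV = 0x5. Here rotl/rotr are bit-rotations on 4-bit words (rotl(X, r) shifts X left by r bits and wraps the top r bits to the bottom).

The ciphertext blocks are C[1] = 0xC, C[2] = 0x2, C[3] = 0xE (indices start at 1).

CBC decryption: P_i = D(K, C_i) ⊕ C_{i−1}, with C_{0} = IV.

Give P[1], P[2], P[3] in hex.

P[1] = 0x2, P[2] = 0x6, P[3] = 0x1

P[1]: D(K, 0xC) = 0x7; 0x7 ⊕ 0x5 = 0x2.
P[2]: D(K, 0x2) = 0xA; 0xA ⊕ 0xC = 0x6.
P[3]: D(K, 0xE) = 0x3; 0x3 ⊕ 0x2 = 0x1.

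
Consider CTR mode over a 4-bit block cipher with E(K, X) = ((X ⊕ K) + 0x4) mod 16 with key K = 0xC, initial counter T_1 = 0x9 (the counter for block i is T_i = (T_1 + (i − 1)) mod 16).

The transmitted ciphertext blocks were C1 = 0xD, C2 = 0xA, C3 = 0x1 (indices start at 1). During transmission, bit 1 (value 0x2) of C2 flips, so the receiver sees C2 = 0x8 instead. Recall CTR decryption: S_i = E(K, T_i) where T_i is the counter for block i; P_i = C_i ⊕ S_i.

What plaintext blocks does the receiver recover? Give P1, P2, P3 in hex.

Only C2 changed, to 0x8. In CTR, a change in C_i flips the same bit in P_i only; the keystream is unaffected. Decrypting the received ciphertext:
P1: T = 0x9, S = E(K, T) = 0x9; 0xD ⊕ 0x9 = 0x4.
P2: T = 0xA, S = E(K, T) = 0xA; 0x8 ⊕ 0xA = 0x2.
P3: T = 0xB, S = E(K, T) = 0xB; 0x1 ⊕ 0xB = 0xA.
Blocks that differ from the original plaintext: P2.

P1 = 0x4, P2 = 0x2, P3 = 0xA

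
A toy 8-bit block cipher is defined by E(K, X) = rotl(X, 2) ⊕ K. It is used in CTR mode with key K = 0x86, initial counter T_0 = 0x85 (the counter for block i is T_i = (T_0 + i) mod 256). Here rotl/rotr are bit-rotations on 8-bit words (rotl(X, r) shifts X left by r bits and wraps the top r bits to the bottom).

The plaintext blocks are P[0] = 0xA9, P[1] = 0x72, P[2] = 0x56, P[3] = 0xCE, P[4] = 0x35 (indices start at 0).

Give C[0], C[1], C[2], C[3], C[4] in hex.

C[0] = 0x39, C[1] = 0xEE, C[2] = 0xCE, C[3] = 0x6A, C[4] = 0x95

CTR encryption: S_i = E(K, T_i) where T_i is the counter for block i; C_i = P_i ⊕ S_i.
C[0]: T = 0x85, S = E(K, T) = 0x90; 0xA9 ⊕ 0x90 = 0x39.
C[1]: T = 0x86, S = E(K, T) = 0x9C; 0x72 ⊕ 0x9C = 0xEE.
C[2]: T = 0x87, S = E(K, T) = 0x98; 0x56 ⊕ 0x98 = 0xCE.
C[3]: T = 0x88, S = E(K, T) = 0xA4; 0xCE ⊕ 0xA4 = 0x6A.
C[4]: T = 0x89, S = E(K, T) = 0xA0; 0x35 ⊕ 0xA0 = 0x95.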